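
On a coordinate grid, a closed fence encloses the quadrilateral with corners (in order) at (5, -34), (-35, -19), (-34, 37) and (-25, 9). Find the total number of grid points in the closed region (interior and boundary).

By the shoelace formula, twice the signed area is |[5·(-19) − (-35)·(-34)] + [(-35)·37 − (-34)·(-19)] + [(-34)·9 − (-25)·37] + [(-25)·(-34) − 5·9]| = 1802, so the area is 901.
Along each edge there are gcd(|Δx|,|Δy|)+1 lattice points, so counting each shared vertex once the boundary has gcd(40,15) + gcd(1,56) + gcd(9,28) + gcd(30,43) = 5+1+1+1 = 8.
Pick's theorem gives I = A − B/2 + 1 = 901 − 8/2 + 1 = 898, so the closed region contains I + B = 898 + 8 = 906 lattice points.

906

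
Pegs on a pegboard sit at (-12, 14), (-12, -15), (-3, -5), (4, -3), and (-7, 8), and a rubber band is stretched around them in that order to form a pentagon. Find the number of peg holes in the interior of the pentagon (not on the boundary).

The shoelace formula gives twice the area as |[(-12)·(-15) − (-12)·14] + [(-12)·(-5) − (-3)·(-15)] + [(-3)·(-3) − 4·(-5)] + [4·8 − (-7)·(-3)] + [(-7)·14 − (-12)·8]| = 401, so the area is 401/2.
The number of boundary lattice points is Σ gcd(|Δx|,|Δy|) = gcd(0,29) + gcd(9,10) + gcd(7,2) + gcd(11,11) + gcd(5,6) = 29+1+1+11+1 = 43.
By Pick's theorem A = I + B/2 − 1, so I = 401/2 − 43/2 + 1 = 180.

180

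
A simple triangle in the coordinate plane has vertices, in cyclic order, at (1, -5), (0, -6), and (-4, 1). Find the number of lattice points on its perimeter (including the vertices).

3

Summing gcd(|Δx|,|Δy|) over the edges gives the boundary count: gcd(1,1) + gcd(4,7) + gcd(5,6) = 1+1+1 = 3.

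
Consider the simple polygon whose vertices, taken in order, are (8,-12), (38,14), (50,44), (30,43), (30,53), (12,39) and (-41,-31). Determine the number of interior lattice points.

The shoelace formula gives twice the area as |(8·14 − 38·(-12)) + (38·44 − 50·14) + (50·43 − 30·44) + (30·53 − 30·43) + (30·39 − 12·53) + (12·(-31) − (-41)·39) + ((-41)·(-12) − 8·(-31))| = 5171, so the area is 2585.5.
Summing gcd(|Δx|,|Δy|) over the edges gives the boundary count: gcd(30,26) + gcd(12,30) + gcd(20,1) + gcd(0,10) + gcd(18,14) + gcd(53,70) + gcd(49,19) = 2+6+1+10+2+1+1 = 23.
Pick's theorem gives I = A − B/2 + 1 = 2585.5 − 23/2 + 1 = 2575.

2575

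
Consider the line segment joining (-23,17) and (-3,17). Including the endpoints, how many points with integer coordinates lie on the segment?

21

The number of lattice points on a segment between lattice points is gcd(|Δx|,|Δy|) + 1 = gcd(20,0) + 1 = 20 + 1 = 21.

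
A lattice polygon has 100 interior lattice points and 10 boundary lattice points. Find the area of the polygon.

Pick's theorem states A = I + B/2 − 1, so A = 100 + 10/2 − 1 = 104.

104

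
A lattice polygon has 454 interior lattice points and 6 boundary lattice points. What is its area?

By Pick's theorem, A = I + B/2 − 1 = 454 + 6/2 − 1 = 456.

456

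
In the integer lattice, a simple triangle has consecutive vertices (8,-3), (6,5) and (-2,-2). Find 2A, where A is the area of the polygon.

By the shoelace formula, twice the signed area is |[8·5 − 6·(-3)] + [6·(-2) − (-2)·5] + [(-2)·(-3) − 8·(-2)]| = 78, so the area is 39.

78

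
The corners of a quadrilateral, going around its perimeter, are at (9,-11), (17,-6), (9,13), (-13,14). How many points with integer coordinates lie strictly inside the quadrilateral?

Using the shoelace formula, 2A = |(9·(-6) − 17·(-11)) + (17·13 − 9·(-6)) + (9·14 − (-13)·13) + ((-13)·(-11) − 9·14)| = 720, so the area is 360.
The number of boundary lattice points is Σ gcd(|Δx|,|Δy|) = gcd(8,5) + gcd(8,19) + gcd(22,1) + gcd(22,25) = 1+1+1+1 = 4.
By Pick's theorem A = I + B/2 − 1, so I = 360 − 4/2 + 1 = 359.

359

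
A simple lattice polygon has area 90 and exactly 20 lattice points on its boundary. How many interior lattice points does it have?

81

Pick's theorem A = I + B/2 − 1 rearranges to I = A − B/2 + 1 = 90 − 20/2 + 1 = 81.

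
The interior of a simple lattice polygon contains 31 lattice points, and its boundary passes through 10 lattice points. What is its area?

Pick's theorem states A = I + B/2 − 1, so A = 31 + 10/2 − 1 = 35.

35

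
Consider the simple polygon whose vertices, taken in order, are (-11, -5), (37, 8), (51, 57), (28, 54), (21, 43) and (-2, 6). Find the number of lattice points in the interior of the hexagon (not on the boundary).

1652

By the shoelace formula, twice the signed area is |[(-11)·8 − 37·(-5)] + [37·57 − 51·8] + [51·54 − 28·57] + [28·43 − 21·54] + [21·6 − (-2)·43] + [(-2)·(-5) − (-11)·6]| = 3314, so the area is 1657.
Along each edge there are gcd(|Δx|,|Δy|)+1 lattice points, so counting each shared vertex once the boundary has gcd(48,13) + gcd(14,49) + gcd(23,3) + gcd(7,11) + gcd(23,37) + gcd(9,11) = 1+7+1+1+1+1 = 12.
By Pick's theorem A = I + B/2 − 1, so I = 1657 − 12/2 + 1 = 1652.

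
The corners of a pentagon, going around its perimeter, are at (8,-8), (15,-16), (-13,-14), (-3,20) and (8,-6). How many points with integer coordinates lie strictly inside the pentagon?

By the shoelace formula, twice the signed area is |[8·(-16) − 15·(-8)] + [15·(-14) − (-13)·(-16)] + [(-13)·20 − (-3)·(-14)] + [(-3)·(-6) − 8·20] + [8·(-8) − 8·(-6)]| = 886, so the area is 443.
Along each edge there are gcd(|Δx|,|Δy|)+1 lattice points, so counting each shared vertex once the boundary has gcd(7,8) + gcd(28,2) + gcd(10,34) + gcd(11,26) + gcd(0,2) = 1+2+2+1+2 = 8.
By Pick's theorem A = I + B/2 − 1, so I = 443 − 8/2 + 1 = 440.

440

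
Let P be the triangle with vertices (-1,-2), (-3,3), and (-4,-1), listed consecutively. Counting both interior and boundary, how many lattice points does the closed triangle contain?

9

By the shoelace formula, twice the signed area is |((-1)·3 − (-3)·(-2)) + ((-3)·(-1) − (-4)·3) + ((-4)·(-2) − (-1)·(-1))| = 13, so the area is 13/2.
The number of boundary lattice points is Σ gcd(|Δx|,|Δy|) = gcd(2,5) + gcd(1,4) + gcd(3,1) = 1+1+1 = 3.
Pick's theorem gives I = A − B/2 + 1 = 13/2 − 3/2 + 1 = 6, so the closed region contains I + B = 6 + 3 = 9 lattice points.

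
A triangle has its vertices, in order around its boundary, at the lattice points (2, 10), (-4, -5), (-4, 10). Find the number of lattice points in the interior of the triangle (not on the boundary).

34

The shoelace formula gives twice the area as |[2·(-5) − (-4)·10] + [(-4)·10 − (-4)·(-5)] + [(-4)·10 − 2·10]| = 90, so the area is 45.
Along each edge there are gcd(|Δx|,|Δy|)+1 lattice points, so counting each shared vertex once the boundary has gcd(6,15) + gcd(0,15) + gcd(6,0) = 3+15+6 = 24.
By Pick's theorem A = I + B/2 − 1, so I = 45 − 24/2 + 1 = 34.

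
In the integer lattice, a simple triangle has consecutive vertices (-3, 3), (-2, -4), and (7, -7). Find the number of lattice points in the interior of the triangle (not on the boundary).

The shoelace formula gives twice the area as |((-3)·(-4) − (-2)·3) + ((-2)·(-7) − 7·(-4)) + (7·3 − (-3)·(-7))| = 60, so the area is 30.
Summing gcd(|Δx|,|Δy|) over the edges gives the boundary count: gcd(1,7) + gcd(9,3) + gcd(10,10) = 1+3+10 = 14.
By Pick's theorem A = I + B/2 − 1, so I = 30 − 14/2 + 1 = 24.

24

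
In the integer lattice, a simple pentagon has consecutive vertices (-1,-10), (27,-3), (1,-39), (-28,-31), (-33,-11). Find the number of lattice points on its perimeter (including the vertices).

16

Along each edge there are gcd(|Δx|,|Δy|)+1 lattice points, so counting each shared vertex once the boundary has gcd(28,7) + gcd(26,36) + gcd(29,8) + gcd(5,20) + gcd(32,1) = 7+2+1+5+1 = 16.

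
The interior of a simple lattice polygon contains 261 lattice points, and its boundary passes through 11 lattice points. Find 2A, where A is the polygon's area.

531

Pick's theorem states A = I + B/2 − 1, so A = 261 + 11/2 − 1 = 531/2.
Hence 2A = 531.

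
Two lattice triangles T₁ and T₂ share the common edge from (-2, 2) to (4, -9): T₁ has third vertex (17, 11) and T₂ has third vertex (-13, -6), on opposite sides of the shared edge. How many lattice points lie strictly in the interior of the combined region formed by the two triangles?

The union is the simple quadrilateral with vertices (-2, 2), (17, 11), (4, -9), (-13, -6) in order.
By the shoelace formula, twice the signed area is |[(-2)·11 − 17·2] + [17·(-9) − 4·11] + [4·(-6) − (-13)·(-9)] + [(-13)·2 − (-2)·(-6)]| = 432, so the area is 216.
The number of boundary lattice points is Σ gcd(|Δx|,|Δy|) = gcd(19,9) + gcd(13,20) + gcd(17,3) + gcd(11,8) = 1+1+1+1 = 4.
By Pick's theorem I = A − B/2 + 1 = 216 − 4/2 + 1 = 215.

215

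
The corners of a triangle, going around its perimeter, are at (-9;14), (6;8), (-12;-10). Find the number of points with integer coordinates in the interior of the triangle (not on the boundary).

The shoelace formula gives twice the area as |[(-9)·8 − 6·14] + [6·(-10) − (-12)·8] + [(-12)·14 − (-9)·(-10)]| = 378, so the area is 189.
The number of boundary lattice points is Σ gcd(|Δx|,|Δy|) = gcd(15,6) + gcd(18,18) + gcd(3,24) = 3+18+3 = 24.
Pick's theorem gives I = A − B/2 + 1 = 189 − 24/2 + 1 = 178.

178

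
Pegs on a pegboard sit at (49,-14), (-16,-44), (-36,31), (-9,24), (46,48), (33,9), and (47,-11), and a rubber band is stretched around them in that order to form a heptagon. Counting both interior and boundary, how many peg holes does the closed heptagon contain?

4343

The shoelace formula gives twice the area as |[49·(-44) − (-16)·(-14)] + [(-16)·31 − (-36)·(-44)] + [(-36)·24 − (-9)·31] + [(-9)·48 − 46·24] + [46·9 − 33·48] + [33·(-11) − 47·9] + [47·(-14) − 49·(-11)]| = 8656, so the area is 4328.
Summing gcd(|Δx|,|Δy|) over the edges gives the boundary count: gcd(65,30) + gcd(20,75) + gcd(27,7) + gcd(55,24) + gcd(13,39) + gcd(14,20) + gcd(2,3) = 5+5+1+1+13+2+1 = 28.
Pick's theorem gives I = A − B/2 + 1 = 4328 − 28/2 + 1 = 4315, so the closed region contains I + B = 4315 + 28 = 4343 lattice points.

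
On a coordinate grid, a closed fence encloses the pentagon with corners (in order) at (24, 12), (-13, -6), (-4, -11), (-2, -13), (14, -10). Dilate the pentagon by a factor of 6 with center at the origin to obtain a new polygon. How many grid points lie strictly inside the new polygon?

13858

Using the shoelace formula, 2A = |(24·(-6) − (-13)·12) + ((-13)·(-11) − (-4)·(-6)) + ((-4)·(-13) − (-2)·(-11)) + ((-2)·(-10) − 14·(-13)) + (14·12 − 24·(-10))| = 771, so the area is 771/2.
The number of boundary lattice points is Σ gcd(|Δx|,|Δy|) = gcd(37,18) + gcd(9,5) + gcd(2,2) + gcd(16,3) + gcd(10,22) = 1+1+2+1+2 = 7.
Scaling by 6 multiplies the area by 6² = 36 (so the new area is 13878) and multiplies the boundary lattice-point count by 6, giving 42.
By Pick's theorem, the interior count of the dilated polygon is 13878 − 42/2 + 1 = 13858.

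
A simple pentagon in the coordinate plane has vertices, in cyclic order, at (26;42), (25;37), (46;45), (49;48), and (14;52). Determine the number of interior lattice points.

By the shoelace formula, twice the signed area is |[26·37 − 25·42] + [25·45 − 46·37] + [46·48 − 49·45] + [49·52 − 14·48] + [14·42 − 26·52]| = 450, so the area is 225.
Summing gcd(|Δx|,|Δy|) over the edges gives the boundary count: gcd(1,5) + gcd(21,8) + gcd(3,3) + gcd(35,4) + gcd(12,10) = 1+1+3+1+2 = 8.
Pick's theorem gives I = A − B/2 + 1 = 225 − 8/2 + 1 = 222.

222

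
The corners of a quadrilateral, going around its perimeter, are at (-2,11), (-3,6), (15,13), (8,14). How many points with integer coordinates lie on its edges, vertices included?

4

Along each edge there are gcd(|Δx|,|Δy|)+1 lattice points, so counting each shared vertex once the boundary has gcd(1,5) + gcd(18,7) + gcd(7,1) + gcd(10,3) = 1+1+1+1 = 4.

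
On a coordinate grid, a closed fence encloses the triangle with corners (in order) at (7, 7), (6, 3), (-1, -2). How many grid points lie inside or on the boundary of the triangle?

By the shoelace formula, twice the signed area is |(7·3 − 6·7) + (6·(-2) − (-1)·3) + ((-1)·7 − 7·(-2))| = 23, so the area is 23/2.
The number of boundary lattice points is Σ gcd(|Δx|,|Δy|) = gcd(1,4) + gcd(7,5) + gcd(8,9) = 1+1+1 = 3.
Pick's theorem gives I = A − B/2 + 1 = 23/2 − 3/2 + 1 = 11, so the closed region contains I + B = 11 + 3 = 14 lattice points.

14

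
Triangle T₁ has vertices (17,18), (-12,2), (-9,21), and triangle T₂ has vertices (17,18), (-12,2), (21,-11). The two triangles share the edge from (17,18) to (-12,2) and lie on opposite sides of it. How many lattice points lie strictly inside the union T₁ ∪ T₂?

703

The union is the simple quadrilateral with vertices (17,18), (-9,21), (-12,2), (21,-11) in order.
By the shoelace formula, twice the signed area is |(17·21 − (-9)·18) + ((-9)·2 − (-12)·21) + ((-12)·(-11) − 21·2) + (21·18 − 17·(-11))| = 1408, so the area is 704.
The number of boundary lattice points is Σ gcd(|Δx|,|Δy|) = gcd(26,3) + gcd(3,19) + gcd(33,13) + gcd(4,29) = 1+1+1+1 = 4.
By Pick's theorem I = A − B/2 + 1 = 704 − 4/2 + 1 = 703.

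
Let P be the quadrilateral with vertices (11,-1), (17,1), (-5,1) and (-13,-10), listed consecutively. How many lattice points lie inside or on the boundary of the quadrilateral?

Using the shoelace formula, 2A = |[11·1 − 17·(-1)] + [17·1 − (-5)·1] + [(-5)·(-10) − (-13)·1] + [(-13)·(-1) − 11·(-10)]| = 236, so the area is 118.
The number of boundary lattice points is Σ gcd(|Δx|,|Δy|) = gcd(6,2) + gcd(22,0) + gcd(8,11) + gcd(24,9) = 2+22+1+3 = 28.
Pick's theorem gives I = A − B/2 + 1 = 118 − 28/2 + 1 = 105, so the closed region contains I + B = 105 + 28 = 133 lattice points.

133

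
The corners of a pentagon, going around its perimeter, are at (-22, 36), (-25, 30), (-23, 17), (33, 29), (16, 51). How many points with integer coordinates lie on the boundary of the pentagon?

Summing gcd(|Δx|,|Δy|) over the edges gives the boundary count: gcd(3,6) + gcd(2,13) + gcd(56,12) + gcd(17,22) + gcd(38,15) = 3+1+4+1+1 = 10.

10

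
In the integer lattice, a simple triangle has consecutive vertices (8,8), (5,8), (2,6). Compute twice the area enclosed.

6

The shoelace formula gives twice the area as |[8·8 − 5·8] + [5·6 − 2·8] + [2·8 − 8·6]| = 6, so the area is 3.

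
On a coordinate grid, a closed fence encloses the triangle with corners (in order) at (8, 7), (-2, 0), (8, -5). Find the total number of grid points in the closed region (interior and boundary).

70

By the shoelace formula, twice the signed area is |(8·0 − (-2)·7) + ((-2)·(-5) − 8·0) + (8·7 − 8·(-5))| = 120, so the area is 60.
Summing gcd(|Δx|,|Δy|) over the edges gives the boundary count: gcd(10,7) + gcd(10,5) + gcd(0,12) = 1+5+12 = 18.
Pick's theorem gives I = A − B/2 + 1 = 60 − 18/2 + 1 = 52, so the closed region contains I + B = 52 + 18 = 70 lattice points.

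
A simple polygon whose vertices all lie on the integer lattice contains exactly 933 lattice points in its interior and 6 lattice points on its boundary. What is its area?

Pick's theorem states A = I + B/2 − 1, so A = 933 + 6/2 − 1 = 935.

935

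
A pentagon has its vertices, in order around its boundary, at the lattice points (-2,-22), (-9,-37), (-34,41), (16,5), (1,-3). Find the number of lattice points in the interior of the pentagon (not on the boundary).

1327

By the shoelace formula, twice the signed area is |[(-2)·(-37) − (-9)·(-22)] + [(-9)·41 − (-34)·(-37)] + [(-34)·5 − 16·41] + [16·(-3) − 1·5] + [1·(-22) − (-2)·(-3)]| = 2658, so the area is 1329.
Along each edge there are gcd(|Δx|,|Δy|)+1 lattice points, so counting each shared vertex once the boundary has gcd(7,15) + gcd(25,78) + gcd(50,36) + gcd(15,8) + gcd(3,19) = 1+1+2+1+1 = 6.
Pick's theorem gives I = A − B/2 + 1 = 1329 − 6/2 + 1 = 1327.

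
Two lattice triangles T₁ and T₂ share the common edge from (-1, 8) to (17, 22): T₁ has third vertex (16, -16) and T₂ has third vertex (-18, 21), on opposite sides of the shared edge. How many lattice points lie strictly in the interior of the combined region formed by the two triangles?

570

The union is the simple quadrilateral with vertices (-1, 8), (16, -16), (17, 22), (-18, 21) in order.
By the shoelace formula, twice the signed area is |((-1)·(-16) − 16·8) + (16·22 − 17·(-16)) + (17·21 − (-18)·22) + ((-18)·8 − (-1)·21)| = 1142, so the area is 571.
Along each edge there are gcd(|Δx|,|Δy|)+1 lattice points, so counting each shared vertex once the boundary has gcd(17,24) + gcd(1,38) + gcd(35,1) + gcd(17,13) = 1+1+1+1 = 4.
By Pick's theorem I = A − B/2 + 1 = 571 − 4/2 + 1 = 570.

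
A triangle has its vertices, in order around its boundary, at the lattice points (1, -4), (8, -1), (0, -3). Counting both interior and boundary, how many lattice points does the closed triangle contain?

The shoelace formula gives twice the area as |[1·(-1) − 8·(-4)] + [8·(-3) − 0·(-1)] + [0·(-4) − 1·(-3)]| = 10, so the area is 5.
The number of boundary lattice points is Σ gcd(|Δx|,|Δy|) = gcd(7,3) + gcd(8,2) + gcd(1,1) = 1+2+1 = 4.
Pick's theorem gives I = A − B/2 + 1 = 5 − 4/2 + 1 = 4, so the closed region contains I + B = 4 + 4 = 8 lattice points.

8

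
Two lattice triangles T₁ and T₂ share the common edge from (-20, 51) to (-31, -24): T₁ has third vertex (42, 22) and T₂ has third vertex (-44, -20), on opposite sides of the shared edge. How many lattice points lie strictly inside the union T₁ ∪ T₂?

The union is the simple quadrilateral with vertices (-20, 51), (42, 22), (-31, -24), (-44, -20) in order.
The shoelace formula gives twice the area as |((-20)·22 − 42·51) + (42·(-24) − (-31)·22) + ((-31)·(-20) − (-44)·(-24)) + ((-44)·51 − (-20)·(-20))| = 5988, so the area is 2994.
The number of boundary lattice points is Σ gcd(|Δx|,|Δy|) = gcd(62,29) + gcd(73,46) + gcd(13,4) + gcd(24,71) = 1+1+1+1 = 4.
By Pick's theorem I = A − B/2 + 1 = 2994 − 4/2 + 1 = 2993.

2993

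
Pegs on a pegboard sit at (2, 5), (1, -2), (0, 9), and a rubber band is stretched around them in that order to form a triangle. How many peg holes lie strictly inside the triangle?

By the shoelace formula, twice the signed area is |[2·(-2) − 1·5] + [1·9 − 0·(-2)] + [0·5 − 2·9]| = 18, so the area is 9.
Summing gcd(|Δx|,|Δy|) over the edges gives the boundary count: gcd(1,7) + gcd(1,11) + gcd(2,4) = 1+1+2 = 4.
By Pick's theorem A = I + B/2 − 1, so I = 9 − 4/2 + 1 = 8.

8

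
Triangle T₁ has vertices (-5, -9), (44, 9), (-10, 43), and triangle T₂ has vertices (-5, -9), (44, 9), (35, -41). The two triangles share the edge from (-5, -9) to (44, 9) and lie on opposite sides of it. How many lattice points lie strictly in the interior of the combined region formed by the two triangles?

The union is the simple quadrilateral with vertices (-5, -9), (-10, 43), (44, 9), (35, -41) in order.
By the shoelace formula, twice the signed area is |[(-5)·43 − (-10)·(-9)] + [(-10)·9 − 44·43] + [44·(-41) − 35·9] + [35·(-9) − (-5)·(-41)]| = 4926, so the area is 2463.
Summing gcd(|Δx|,|Δy|) over the edges gives the boundary count: gcd(5,52) + gcd(54,34) + gcd(9,50) + gcd(40,32) = 1+2+1+8 = 12.
By Pick's theorem I = A − B/2 + 1 = 2463 − 12/2 + 1 = 2458.

2458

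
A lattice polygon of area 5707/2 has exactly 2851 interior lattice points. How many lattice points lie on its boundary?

7

Pick's theorem gives A = I + B/2 − 1, so B = 2(A − I + 1) = 2(5707/2 − 2851 + 1) = 7.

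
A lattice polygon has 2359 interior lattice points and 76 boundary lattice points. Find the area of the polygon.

Pick's theorem states A = I + B/2 − 1, so A = 2359 + 76/2 − 1 = 2396.

2396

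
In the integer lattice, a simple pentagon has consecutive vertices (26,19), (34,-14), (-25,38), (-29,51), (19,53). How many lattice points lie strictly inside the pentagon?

Using the shoelace formula, 2A = |[26·(-14) − 34·19] + [34·38 − (-25)·(-14)] + [(-25)·51 − (-29)·38] + [(-29)·53 − 19·51] + [19·19 − 26·53]| = 3764, so the area is 1882.
Along each edge there are gcd(|Δx|,|Δy|)+1 lattice points, so counting each shared vertex once the boundary has gcd(8,33) + gcd(59,52) + gcd(4,13) + gcd(48,2) + gcd(7,34) = 1+1+1+2+1 = 6.
By Pick's theorem A = I + B/2 − 1, so I = 1882 − 6/2 + 1 = 1880.

1880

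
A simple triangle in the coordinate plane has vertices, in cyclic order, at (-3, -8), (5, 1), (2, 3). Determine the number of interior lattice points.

By the shoelace formula, twice the signed area is |[(-3)·1 − 5·(-8)] + [5·3 − 2·1] + [2·(-8) − (-3)·3]| = 43, so the area is 43/2.
The number of boundary lattice points is Σ gcd(|Δx|,|Δy|) = gcd(8,9) + gcd(3,2) + gcd(5,11) = 1+1+1 = 3.
Pick's theorem gives I = A − B/2 + 1 = 43/2 − 3/2 + 1 = 21.

21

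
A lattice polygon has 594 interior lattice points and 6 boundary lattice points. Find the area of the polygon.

Pick's theorem states A = I + B/2 − 1, so A = 594 + 6/2 − 1 = 596.

596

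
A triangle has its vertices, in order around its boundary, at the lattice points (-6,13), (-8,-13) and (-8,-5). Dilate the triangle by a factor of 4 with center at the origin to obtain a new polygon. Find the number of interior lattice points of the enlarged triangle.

105

The shoelace formula gives twice the area as |[(-6)·(-13) − (-8)·13] + [(-8)·(-5) − (-8)·(-13)] + [(-8)·13 − (-6)·(-5)]| = 16, so the area is 8.
Summing gcd(|Δx|,|Δy|) over the edges gives the boundary count: gcd(2,26) + gcd(0,8) + gcd(2,18) = 2+8+2 = 12.
Scaling by 4 multiplies the area by 4² = 16 (so the new area is 128) and multiplies the boundary lattice-point count by 4, giving 48.
By Pick's theorem, the interior count of the dilated polygon is 128 − 48/2 + 1 = 105.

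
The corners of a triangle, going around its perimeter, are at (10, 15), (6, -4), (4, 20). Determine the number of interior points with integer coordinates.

66

Using the shoelace formula, 2A = |[10·(-4) − 6·15] + [6·20 − 4·(-4)] + [4·15 − 10·20]| = 134, so the area is 67.
Along each edge there are gcd(|Δx|,|Δy|)+1 lattice points, so counting each shared vertex once the boundary has gcd(4,19) + gcd(2,24) + gcd(6,5) = 1+2+1 = 4.
By Pick's theorem A = I + B/2 − 1, so I = 67 − 4/2 + 1 = 66.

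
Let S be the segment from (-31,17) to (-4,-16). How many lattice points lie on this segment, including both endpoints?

The number of lattice points on a segment between lattice points is gcd(|Δx|,|Δy|) + 1 = gcd(27,33) + 1 = 3 + 1 = 4.

4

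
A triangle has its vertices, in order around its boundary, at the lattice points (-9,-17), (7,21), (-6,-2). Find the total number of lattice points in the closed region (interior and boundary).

The shoelace formula gives twice the area as |[(-9)·21 − 7·(-17)] + [7·(-2) − (-6)·21] + [(-6)·(-17) − (-9)·(-2)]| = 126, so the area is 63.
Summing gcd(|Δx|,|Δy|) over the edges gives the boundary count: gcd(16,38) + gcd(13,23) + gcd(3,15) = 2+1+3 = 6.
Pick's theorem gives I = A − B/2 + 1 = 63 − 6/2 + 1 = 61, so the closed region contains I + B = 61 + 6 = 67 lattice points.

67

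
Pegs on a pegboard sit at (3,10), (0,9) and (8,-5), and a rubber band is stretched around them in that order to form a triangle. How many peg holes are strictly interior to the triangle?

22

The shoelace formula gives twice the area as |(3·9 − 0·10) + (0·(-5) − 8·9) + (8·10 − 3·(-5))| = 50, so the area is 25.
Along each edge there are gcd(|Δx|,|Δy|)+1 lattice points, so counting each shared vertex once the boundary has gcd(3,1) + gcd(8,14) + gcd(5,15) = 1+2+5 = 8.
Pick's theorem gives I = A − B/2 + 1 = 25 − 8/2 + 1 = 22.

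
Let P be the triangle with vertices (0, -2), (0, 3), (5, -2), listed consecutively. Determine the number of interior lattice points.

6

The shoelace formula gives twice the area as |[0·3 − 0·(-2)] + [0·(-2) − 5·3] + [5·(-2) − 0·(-2)]| = 25, so the area is 12.5.
Along each edge there are gcd(|Δx|,|Δy|)+1 lattice points, so counting each shared vertex once the boundary has gcd(0,5) + gcd(5,5) + gcd(5,0) = 5+5+5 = 15.
By Pick's theorem A = I + B/2 − 1, so I = 12.5 − 15/2 + 1 = 6.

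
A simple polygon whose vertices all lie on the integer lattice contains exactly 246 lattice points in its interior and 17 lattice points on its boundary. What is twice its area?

507

By Pick's theorem, A = I + B/2 − 1 = 246 + 17/2 − 1 = 507/2.
Hence 2A = 507.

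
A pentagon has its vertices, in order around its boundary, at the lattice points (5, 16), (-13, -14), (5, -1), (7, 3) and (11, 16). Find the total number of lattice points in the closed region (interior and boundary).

218

The shoelace formula gives twice the area as |[5·(-14) − (-13)·16] + [(-13)·(-1) − 5·(-14)] + [5·3 − 7·(-1)] + [7·16 − 11·3] + [11·16 − 5·16]| = 418, so the area is 209.
The number of boundary lattice points is Σ gcd(|Δx|,|Δy|) = gcd(18,30) + gcd(18,13) + gcd(2,4) + gcd(4,13) + gcd(6,0) = 6+1+2+1+6 = 16.
Pick's theorem gives I = A − B/2 + 1 = 209 − 16/2 + 1 = 202, so the closed region contains I + B = 202 + 16 = 218 lattice points.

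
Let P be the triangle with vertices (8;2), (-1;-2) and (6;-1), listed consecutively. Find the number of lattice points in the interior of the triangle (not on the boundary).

The shoelace formula gives twice the area as |(8·(-2) − (-1)·2) + ((-1)·(-1) − 6·(-2)) + (6·2 − 8·(-1))| = 19, so the area is 19/2.
Summing gcd(|Δx|,|Δy|) over the edges gives the boundary count: gcd(9,4) + gcd(7,1) + gcd(2,3) = 1+1+1 = 3.
By Pick's theorem A = I + B/2 − 1, so I = 19/2 − 3/2 + 1 = 9.

9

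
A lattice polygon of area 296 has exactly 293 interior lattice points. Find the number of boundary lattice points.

8

Pick's theorem gives A = I + B/2 − 1, so B = 2(A − I + 1) = 2(296 − 293 + 1) = 8.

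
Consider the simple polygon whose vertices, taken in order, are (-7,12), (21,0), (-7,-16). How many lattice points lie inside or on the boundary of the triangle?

By the shoelace formula, twice the signed area is |((-7)·0 − 21·12) + (21·(-16) − (-7)·0) + ((-7)·12 − (-7)·(-16))| = 784, so the area is 392.
Along each edge there are gcd(|Δx|,|Δy|)+1 lattice points, so counting each shared vertex once the boundary has gcd(28,12) + gcd(28,16) + gcd(0,28) = 4+4+28 = 36.
Pick's theorem gives I = A − B/2 + 1 = 392 − 36/2 + 1 = 375, so the closed region contains I + B = 375 + 36 = 411 lattice points.

411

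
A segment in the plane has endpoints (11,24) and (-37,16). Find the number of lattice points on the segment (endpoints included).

The number of lattice points on a segment between lattice points is gcd(|Δx|,|Δy|) + 1 = gcd(48,8) + 1 = 8 + 1 = 9.

9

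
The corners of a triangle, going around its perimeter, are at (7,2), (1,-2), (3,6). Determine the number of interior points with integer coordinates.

17

Using the shoelace formula, 2A = |(7·(-2) − 1·2) + (1·6 − 3·(-2)) + (3·2 − 7·6)| = 40, so the area is 20.
Along each edge there are gcd(|Δx|,|Δy|)+1 lattice points, so counting each shared vertex once the boundary has gcd(6,4) + gcd(2,8) + gcd(4,4) = 2+2+4 = 8.
Pick's theorem gives I = A − B/2 + 1 = 20 − 8/2 + 1 = 17.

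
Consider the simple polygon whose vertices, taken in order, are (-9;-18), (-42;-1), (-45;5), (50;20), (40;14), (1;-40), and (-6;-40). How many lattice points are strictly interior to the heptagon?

2189

By the shoelace formula, twice the signed area is |((-9)·(-1) − (-42)·(-18)) + ((-42)·5 − (-45)·(-1)) + ((-45)·20 − 50·5) + (50·14 − 40·20) + (40·(-40) − 1·14) + (1·(-40) − (-6)·(-40)) + ((-6)·(-18) − (-9)·(-40))| = 4398, so the area is 2199.
The number of boundary lattice points is Σ gcd(|Δx|,|Δy|) = gcd(33,17) + gcd(3,6) + gcd(95,15) + gcd(10,6) + gcd(39,54) + gcd(7,0) + gcd(3,22) = 1+3+5+2+3+7+1 = 22.
Pick's theorem gives I = A − B/2 + 1 = 2199 − 22/2 + 1 = 2189.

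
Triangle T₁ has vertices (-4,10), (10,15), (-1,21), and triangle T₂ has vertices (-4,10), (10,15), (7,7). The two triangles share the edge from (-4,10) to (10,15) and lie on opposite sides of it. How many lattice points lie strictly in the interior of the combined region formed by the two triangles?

The union is the simple quadrilateral with vertices (-4,10), (-1,21), (10,15), (7,7) in order.
By the shoelace formula, twice the signed area is |((-4)·21 − (-1)·10) + ((-1)·15 − 10·21) + (10·7 − 7·15) + (7·10 − (-4)·7)| = 236, so the area is 118.
The number of boundary lattice points is Σ gcd(|Δx|,|Δy|) = gcd(3,11) + gcd(11,6) + gcd(3,8) + gcd(11,3) = 1+1+1+1 = 4.
By Pick's theorem I = A − B/2 + 1 = 118 − 4/2 + 1 = 117.

117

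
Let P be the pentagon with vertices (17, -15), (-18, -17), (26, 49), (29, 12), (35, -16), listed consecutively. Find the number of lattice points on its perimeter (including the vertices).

27

The number of boundary lattice points is Σ gcd(|Δx|,|Δy|) = gcd(35,2) + gcd(44,66) + gcd(3,37) + gcd(6,28) + gcd(18,1) = 1+22+1+2+1 = 27.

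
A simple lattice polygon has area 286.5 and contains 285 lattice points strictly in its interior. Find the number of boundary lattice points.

5

Pick's theorem gives A = I + B/2 − 1, so B = 2(A − I + 1) = 2(286.5 − 285 + 1) = 5.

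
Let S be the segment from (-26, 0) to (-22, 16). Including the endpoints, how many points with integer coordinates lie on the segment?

The number of lattice points on a segment between lattice points is gcd(|Δx|,|Δy|) + 1 = gcd(4,16) + 1 = 4 + 1 = 5.

5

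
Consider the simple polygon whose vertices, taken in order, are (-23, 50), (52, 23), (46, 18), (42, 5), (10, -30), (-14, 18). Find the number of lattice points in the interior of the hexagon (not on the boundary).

2792

By the shoelace formula, twice the signed area is |((-23)·23 − 52·50) + (52·18 − 46·23) + (46·5 − 42·18) + (42·(-30) − 10·5) + (10·18 − (-14)·(-30)) + ((-14)·50 − (-23)·18)| = 5613, so the area is 5613/2.
The number of boundary lattice points is Σ gcd(|Δx|,|Δy|) = gcd(75,27) + gcd(6,5) + gcd(4,13) + gcd(32,35) + gcd(24,48) + gcd(9,32) = 3+1+1+1+24+1 = 31.
By Pick's theorem A = I + B/2 − 1, so I = 5613/2 − 31/2 + 1 = 2792.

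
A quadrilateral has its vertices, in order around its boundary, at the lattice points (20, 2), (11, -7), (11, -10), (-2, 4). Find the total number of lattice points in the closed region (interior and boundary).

Using the shoelace formula, 2A = |(20·(-7) − 11·2) + (11·(-10) − 11·(-7)) + (11·4 − (-2)·(-10)) + ((-2)·2 − 20·4)| = 255, so the area is 255/2.
The number of boundary lattice points is Σ gcd(|Δx|,|Δy|) = gcd(9,9) + gcd(0,3) + gcd(13,14) + gcd(22,2) = 9+3+1+2 = 15.
Pick's theorem gives I = A − B/2 + 1 = 255/2 − 15/2 + 1 = 121, so the closed region contains I + B = 121 + 15 = 136 lattice points.

136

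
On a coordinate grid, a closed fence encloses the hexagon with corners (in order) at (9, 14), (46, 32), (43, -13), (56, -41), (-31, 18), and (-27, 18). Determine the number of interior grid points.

By the shoelace formula, twice the signed area is |(9·32 − 46·14) + (46·(-13) − 43·32) + (43·(-41) − 56·(-13)) + (56·18 − (-31)·(-41)) + ((-31)·18 − (-27)·18) + ((-27)·14 − 9·18)| = 4240, so the area is 2120.
The number of boundary lattice points is Σ gcd(|Δx|,|Δy|) = gcd(37,18) + gcd(3,45) + gcd(13,28) + gcd(87,59) + gcd(4,0) + gcd(36,4) = 1+3+1+1+4+4 = 14.
By Pick's theorem A = I + B/2 − 1, so I = 2120 − 14/2 + 1 = 2114.

2114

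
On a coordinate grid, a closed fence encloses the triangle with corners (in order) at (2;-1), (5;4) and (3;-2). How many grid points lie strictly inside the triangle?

3

Using the shoelace formula, 2A = |[2·4 − 5·(-1)] + [5·(-2) − 3·4] + [3·(-1) − 2·(-2)]| = 8, so the area is 4.
Along each edge there are gcd(|Δx|,|Δy|)+1 lattice points, so counting each shared vertex once the boundary has gcd(3,5) + gcd(2,6) + gcd(1,1) = 1+2+1 = 4.
Pick's theorem gives I = A − B/2 + 1 = 4 − 4/2 + 1 = 3.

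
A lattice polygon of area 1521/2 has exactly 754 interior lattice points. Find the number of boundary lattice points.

Pick's theorem gives A = I + B/2 − 1, so B = 2(A − I + 1) = 2(1521/2 − 754 + 1) = 15.

15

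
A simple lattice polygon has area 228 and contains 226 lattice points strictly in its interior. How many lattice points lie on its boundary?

Pick's theorem gives A = I + B/2 − 1, so B = 2(A − I + 1) = 2(228 − 226 + 1) = 6.

6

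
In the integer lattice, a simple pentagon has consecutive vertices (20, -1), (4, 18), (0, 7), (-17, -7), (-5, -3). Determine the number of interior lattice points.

293

The shoelace formula gives twice the area as |[20·18 − 4·(-1)] + [4·7 − 0·18] + [0·(-7) − (-17)·7] + [(-17)·(-3) − (-5)·(-7)] + [(-5)·(-1) − 20·(-3)]| = 592, so the area is 296.
The number of boundary lattice points is Σ gcd(|Δx|,|Δy|) = gcd(16,19) + gcd(4,11) + gcd(17,14) + gcd(12,4) + gcd(25,2) = 1+1+1+4+1 = 8.
Pick's theorem gives I = A − B/2 + 1 = 296 − 8/2 + 1 = 293.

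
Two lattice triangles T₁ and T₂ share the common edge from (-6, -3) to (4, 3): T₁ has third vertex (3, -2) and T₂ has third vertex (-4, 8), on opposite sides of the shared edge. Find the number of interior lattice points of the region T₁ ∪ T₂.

70

The union is the simple quadrilateral with vertices (-6, -3), (3, -2), (4, 3), (-4, 8) in order.
Using the shoelace formula, 2A = |[(-6)·(-2) − 3·(-3)] + [3·3 − 4·(-2)] + [4·8 − (-4)·3] + [(-4)·(-3) − (-6)·8]| = 142, so the area is 71.
The number of boundary lattice points is Σ gcd(|Δx|,|Δy|) = gcd(9,1) + gcd(1,5) + gcd(8,5) + gcd(2,11) = 1+1+1+1 = 4.
By Pick's theorem I = A − B/2 + 1 = 71 − 4/2 + 1 = 70.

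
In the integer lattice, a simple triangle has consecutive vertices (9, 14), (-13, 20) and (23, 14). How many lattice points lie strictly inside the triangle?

The shoelace formula gives twice the area as |(9·20 − (-13)·14) + ((-13)·14 − 23·20) + (23·14 − 9·14)| = 84, so the area is 42.
The number of boundary lattice points is Σ gcd(|Δx|,|Δy|) = gcd(22,6) + gcd(36,6) + gcd(14,0) = 2+6+14 = 22.
Pick's theorem gives I = A − B/2 + 1 = 42 − 22/2 + 1 = 32.

32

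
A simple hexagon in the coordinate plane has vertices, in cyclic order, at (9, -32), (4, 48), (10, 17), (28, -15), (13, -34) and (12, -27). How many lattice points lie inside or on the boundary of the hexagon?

666

The shoelace formula gives twice the area as |[9·48 − 4·(-32)] + [4·17 − 10·48] + [10·(-15) − 28·17] + [28·(-34) − 13·(-15)] + [13·(-27) − 12·(-34)] + [12·(-32) − 9·(-27)]| = 1319, so the area is 659.5.
The number of boundary lattice points is Σ gcd(|Δx|,|Δy|) = gcd(5,80) + gcd(6,31) + gcd(18,32) + gcd(15,19) + gcd(1,7) + gcd(3,5) = 5+1+2+1+1+1 = 11.
Pick's theorem gives I = A − B/2 + 1 = 659.5 − 11/2 + 1 = 655, so the closed region contains I + B = 655 + 11 = 666 lattice points.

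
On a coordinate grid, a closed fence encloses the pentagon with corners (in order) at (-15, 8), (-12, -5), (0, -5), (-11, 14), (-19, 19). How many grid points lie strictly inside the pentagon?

The shoelace formula gives twice the area as |((-15)·(-5) − (-12)·8) + ((-12)·(-5) − 0·(-5)) + (0·14 − (-11)·(-5)) + ((-11)·19 − (-19)·14) + ((-19)·8 − (-15)·19)| = 366, so the area is 183.
Along each edge there are gcd(|Δx|,|Δy|)+1 lattice points, so counting each shared vertex once the boundary has gcd(3,13) + gcd(12,0) + gcd(11,19) + gcd(8,5) + gcd(4,11) = 1+12+1+1+1 = 16.
Pick's theorem gives I = A − B/2 + 1 = 183 − 16/2 + 1 = 176.

176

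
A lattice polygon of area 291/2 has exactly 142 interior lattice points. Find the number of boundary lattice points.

Pick's theorem gives A = I + B/2 − 1, so B = 2(A − I + 1) = 2(291/2 − 142 + 1) = 9.

9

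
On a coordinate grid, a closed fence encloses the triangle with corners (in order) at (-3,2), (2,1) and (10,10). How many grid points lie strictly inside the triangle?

The shoelace formula gives twice the area as |[(-3)·1 − 2·2] + [2·10 − 10·1] + [10·2 − (-3)·10]| = 53, so the area is 53/2.
Along each edge there are gcd(|Δx|,|Δy|)+1 lattice points, so counting each shared vertex once the boundary has gcd(5,1) + gcd(8,9) + gcd(13,8) = 1+1+1 = 3.
By Pick's theorem A = I + B/2 − 1, so I = 53/2 − 3/2 + 1 = 26.

26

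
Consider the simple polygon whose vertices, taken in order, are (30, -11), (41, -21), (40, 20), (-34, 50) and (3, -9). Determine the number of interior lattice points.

Using the shoelace formula, 2A = |(30·(-21) − 41·(-11)) + (41·20 − 40·(-21)) + (40·50 − (-34)·20) + ((-34)·(-9) − 3·50) + (3·(-11) − 30·(-9))| = 4554, so the area is 2277.
The number of boundary lattice points is Σ gcd(|Δx|,|Δy|) = gcd(11,10) + gcd(1,41) + gcd(74,30) + gcd(37,59) + gcd(27,2) = 1+1+2+1+1 = 6.
By Pick's theorem A = I + B/2 − 1, so I = 2277 − 6/2 + 1 = 2275.

2275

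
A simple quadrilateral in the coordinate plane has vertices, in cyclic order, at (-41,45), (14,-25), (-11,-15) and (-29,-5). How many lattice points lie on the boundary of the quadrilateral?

Along each edge there are gcd(|Δx|,|Δy|)+1 lattice points, so counting each shared vertex once the boundary has gcd(55,70) + gcd(25,10) + gcd(18,10) + gcd(12,50) = 5+5+2+2 = 14.

14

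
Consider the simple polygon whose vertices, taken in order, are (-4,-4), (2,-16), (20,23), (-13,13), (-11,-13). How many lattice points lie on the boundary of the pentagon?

The number of boundary lattice points is Σ gcd(|Δx|,|Δy|) = gcd(6,12) + gcd(18,39) + gcd(33,10) + gcd(2,26) + gcd(7,9) = 6+3+1+2+1 = 13.

13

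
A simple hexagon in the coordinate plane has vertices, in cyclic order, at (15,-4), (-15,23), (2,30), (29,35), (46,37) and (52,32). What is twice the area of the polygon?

2688

Using the shoelace formula, 2A = |(15·23 − (-15)·(-4)) + ((-15)·30 − 2·23) + (2·35 − 29·30) + (29·37 − 46·35) + (46·32 − 52·37) + (52·(-4) − 15·32)| = 2688, so the area is 1344.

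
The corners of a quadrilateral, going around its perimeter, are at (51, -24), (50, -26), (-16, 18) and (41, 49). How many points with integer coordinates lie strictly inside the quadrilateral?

Using the shoelace formula, 2A = |(51·(-26) − 50·(-24)) + (50·18 − (-16)·(-26)) + ((-16)·49 − 41·18) + (41·(-24) − 51·49)| = 4647, so the area is 4647/2.
Along each edge there are gcd(|Δx|,|Δy|)+1 lattice points, so counting each shared vertex once the boundary has gcd(1,2) + gcd(66,44) + gcd(57,31) + gcd(10,73) = 1+22+1+1 = 25.
Pick's theorem gives I = A − B/2 + 1 = 4647/2 − 25/2 + 1 = 2312.

2312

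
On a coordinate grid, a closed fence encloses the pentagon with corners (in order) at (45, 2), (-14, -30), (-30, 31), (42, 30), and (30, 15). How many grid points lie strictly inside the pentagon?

2869

Using the shoelace formula, 2A = |[45·(-30) − (-14)·2] + [(-14)·31 − (-30)·(-30)] + [(-30)·30 − 42·31] + [42·15 − 30·30] + [30·2 − 45·15]| = 5743, so the area is 2871.5.
Summing gcd(|Δx|,|Δy|) over the edges gives the boundary count: gcd(59,32) + gcd(16,61) + gcd(72,1) + gcd(12,15) + gcd(15,13) = 1+1+1+3+1 = 7.
Pick's theorem gives I = A − B/2 + 1 = 2871.5 − 7/2 + 1 = 2869.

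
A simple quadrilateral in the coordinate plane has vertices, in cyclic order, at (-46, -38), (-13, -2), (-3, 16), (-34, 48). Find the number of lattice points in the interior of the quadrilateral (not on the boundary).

1639

The shoelace formula gives twice the area as |[(-46)·(-2) − (-13)·(-38)] + [(-13)·16 − (-3)·(-2)] + [(-3)·48 − (-34)·16] + [(-34)·(-38) − (-46)·48]| = 3284, so the area is 1642.
The number of boundary lattice points is Σ gcd(|Δx|,|Δy|) = gcd(33,36) + gcd(10,18) + gcd(31,32) + gcd(12,86) = 3+2+1+2 = 8.
By Pick's theorem A = I + B/2 − 1, so I = 1642 − 8/2 + 1 = 1639.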